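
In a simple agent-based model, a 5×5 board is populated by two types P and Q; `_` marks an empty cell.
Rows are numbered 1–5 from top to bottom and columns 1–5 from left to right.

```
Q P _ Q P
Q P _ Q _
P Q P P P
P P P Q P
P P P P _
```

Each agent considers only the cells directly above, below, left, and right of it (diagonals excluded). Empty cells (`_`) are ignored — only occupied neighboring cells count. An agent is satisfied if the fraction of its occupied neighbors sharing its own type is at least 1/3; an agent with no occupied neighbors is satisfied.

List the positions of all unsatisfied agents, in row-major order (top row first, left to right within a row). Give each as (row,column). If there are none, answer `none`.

(1,5), (3,2), (4,4)

(1,1)Q 1/2 satisfied
(1,2)P 1/2 satisfied
(1,4)Q 1/2 satisfied
(1,5)P 0/1 not
(2,1)Q 1/3 satisfied
(2,2)P 1/3 satisfied
(2,4)Q 1/2 satisfied
(3,1)P 1/3 satisfied
(3,2)Q 0/4 not
(3,3)P 2/3 satisfied
(3,4)P 2/4 satisfied
(3,5)P 2/2 satisfied
(4,1)P 3/3 satisfied
(4,2)P 3/4 satisfied
(4,3)P 3/4 satisfied
(4,4)Q 0/4 not
(4,5)P 1/2 satisfied
(5,1)P 2/2 satisfied
(5,2)P 3/3 satisfied
(5,3)P 3/3 satisfied
(5,4)P 1/2 satisfied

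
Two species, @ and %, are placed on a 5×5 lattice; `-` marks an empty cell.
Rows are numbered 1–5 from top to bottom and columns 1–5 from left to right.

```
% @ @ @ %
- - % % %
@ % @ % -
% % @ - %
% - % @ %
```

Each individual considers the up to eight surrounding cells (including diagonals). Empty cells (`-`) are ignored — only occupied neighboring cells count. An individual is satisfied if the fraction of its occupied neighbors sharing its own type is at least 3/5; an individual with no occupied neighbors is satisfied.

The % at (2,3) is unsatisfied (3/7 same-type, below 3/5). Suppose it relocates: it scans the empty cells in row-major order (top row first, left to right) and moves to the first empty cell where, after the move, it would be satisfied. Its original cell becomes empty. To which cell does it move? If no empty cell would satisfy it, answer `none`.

(3,5)

Vacating (2,3). Empty cells in order:
  (2,1): 2/4 same-type → still unsatisfied.
  (2,2): 2/6 same-type → still unsatisfied.
  (3,5): 4/4 same-type → satisfied — stop here.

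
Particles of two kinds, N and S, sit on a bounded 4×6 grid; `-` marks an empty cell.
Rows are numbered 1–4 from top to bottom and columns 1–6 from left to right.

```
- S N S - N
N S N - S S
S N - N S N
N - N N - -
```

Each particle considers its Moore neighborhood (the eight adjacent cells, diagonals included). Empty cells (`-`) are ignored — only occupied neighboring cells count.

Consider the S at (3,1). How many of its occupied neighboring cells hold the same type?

1

Occupied neighbors of (3,1): (2,1)=N, (2,2)=S, (3,2)=N, (4,1)=N.
Same type (S): 1 of 4.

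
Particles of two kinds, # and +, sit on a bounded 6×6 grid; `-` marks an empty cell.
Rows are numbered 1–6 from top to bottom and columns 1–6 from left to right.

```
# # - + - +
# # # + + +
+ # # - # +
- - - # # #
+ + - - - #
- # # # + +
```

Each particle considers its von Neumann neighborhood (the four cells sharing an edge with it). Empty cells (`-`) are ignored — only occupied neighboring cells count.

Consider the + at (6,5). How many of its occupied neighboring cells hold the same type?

1

Occupied neighbors of (6,5): (6,4)=#, (6,6)=+.
Same type (+): 1 of 2.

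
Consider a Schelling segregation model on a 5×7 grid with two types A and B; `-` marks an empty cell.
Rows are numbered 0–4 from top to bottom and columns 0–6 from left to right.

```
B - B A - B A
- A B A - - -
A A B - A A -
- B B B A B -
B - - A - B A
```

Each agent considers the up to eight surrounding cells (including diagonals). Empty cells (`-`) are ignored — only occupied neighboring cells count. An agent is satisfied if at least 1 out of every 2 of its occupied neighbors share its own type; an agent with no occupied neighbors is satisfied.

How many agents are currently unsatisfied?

14

Row 0: (0,0)B 0/1 not · (0,2)B 1/4 not · (0,3)A 1/3 not · (0,5)B 0/1 not · (0,6)A 0/1 not
Row 1: (1,1)A 2/6 not · (1,2)B 2/6 not · (1,3)A 2/5 not
Row 2: (2,0)A 2/3 satisfied · (2,1)A 2/6 not · (2,2)B 4/7 satisfied · (2,4)A 3/5 satisfied · (2,5)A 2/3 satisfied
Row 3: (3,1)B 3/5 satisfied · (3,2)B 3/5 satisfied · (3,3)B 2/5 not · (3,4)A 3/6 satisfied · (3,5)B 1/5 not
Row 4: (4,0)B 1/1 satisfied · (4,3)A 1/3 not · (4,5)B 1/3 not · (4,6)A 0/2 not
Unsatisfied: (0,0), (0,2), (0,3), (0,5), (0,6), (1,1), (1,2), (1,3), (2,1), (3,3), (3,5), (4,3), (4,5), (4,6) — 14 in total.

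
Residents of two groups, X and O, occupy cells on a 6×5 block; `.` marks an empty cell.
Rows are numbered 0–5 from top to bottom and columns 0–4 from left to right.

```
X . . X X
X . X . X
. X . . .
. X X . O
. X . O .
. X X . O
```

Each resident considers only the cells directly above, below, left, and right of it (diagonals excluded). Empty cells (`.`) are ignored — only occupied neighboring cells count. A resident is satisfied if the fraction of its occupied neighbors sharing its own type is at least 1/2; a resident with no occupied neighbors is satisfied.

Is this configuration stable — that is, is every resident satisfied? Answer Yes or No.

Yes

Row 0: (0,0)X 1/1 ✓ · (0,3)X 1/1 ✓ · (0,4)X 2/2 ✓
Row 1: (1,0)X 1/1 ✓ · (1,2)X 0/0 ✓ · (1,4)X 1/1 ✓
Row 2: (2,1)X 1/1 ✓
Row 3: (3,1)X 3/3 ✓ · (3,2)X 1/1 ✓ · (3,4)O 0/0 ✓
Row 4: (4,1)X 2/2 ✓ · (4,3)O 0/0 ✓
Row 5: (5,1)X 2/2 ✓ · (5,2)X 1/1 ✓ · (5,4)O 0/0 ✓
All meet the threshold, so the configuration is stable.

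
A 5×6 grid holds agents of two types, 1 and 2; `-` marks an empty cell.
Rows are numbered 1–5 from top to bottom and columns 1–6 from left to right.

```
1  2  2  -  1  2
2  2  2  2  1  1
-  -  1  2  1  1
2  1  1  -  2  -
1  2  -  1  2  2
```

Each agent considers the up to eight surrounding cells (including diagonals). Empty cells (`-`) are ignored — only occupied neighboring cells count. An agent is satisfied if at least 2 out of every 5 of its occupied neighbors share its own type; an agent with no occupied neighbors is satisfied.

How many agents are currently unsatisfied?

Row 1: (1,1)1 0/3 ✗ · (1,2)2 4/5 ✓ · (1,3)2 4/4 ✓ · (1,5)1 2/4 ✓ · (1,6)2 0/3 ✗
Row 2: (2,1)2 2/3 ✓ · (2,2)2 4/6 ✓ · (2,3)2 5/6 ✓ · (2,4)2 3/7 ✓ · (2,5)1 4/7 ✓ · (2,6)1 4/5 ✓
Row 3: (3,3)1 2/6 ✗ · (3,4)2 3/7 ✓ · (3,5)1 3/6 ✓ · (3,6)1 3/4 ✓
Row 4: (4,1)2 1/3 ✗ · (4,2)1 3/5 ✓ · (4,3)1 3/5 ✓ · (4,5)2 3/6 ✓
Row 5: (5,1)1 1/3 ✗ · (5,2)2 1/4 ✗ · (5,4)1 1/3 ✗ · (5,5)2 2/3 ✓ · (5,6)2 2/2 ✓
Unsatisfied: (1,1), (1,6), (3,3), (4,1), (5,1), (5,2), (5,4) — 7 in total.

7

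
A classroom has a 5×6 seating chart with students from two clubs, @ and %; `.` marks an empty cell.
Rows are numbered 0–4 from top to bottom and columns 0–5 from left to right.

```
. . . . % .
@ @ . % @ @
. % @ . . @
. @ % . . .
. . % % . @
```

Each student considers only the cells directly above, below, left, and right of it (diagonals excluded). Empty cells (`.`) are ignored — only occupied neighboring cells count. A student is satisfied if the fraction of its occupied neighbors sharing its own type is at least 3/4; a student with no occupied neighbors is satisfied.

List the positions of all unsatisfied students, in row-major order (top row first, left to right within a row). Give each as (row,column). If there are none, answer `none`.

Row 0: (0,4)% 0/1 not
Row 1: (1,0)@ 1/1 satisfied · (1,1)@ 1/2 not · (1,3)% 0/1 not · (1,4)@ 1/3 not · (1,5)@ 2/2 satisfied
Row 2: (2,1)% 0/3 not · (2,2)@ 0/2 not · (2,5)@ 1/1 satisfied
Row 3: (3,1)@ 0/2 not · (3,2)% 1/3 not
Row 4: (4,2)% 2/2 satisfied · (4,3)% 1/1 satisfied · (4,5)@ 0/0 satisfied

(0,4), (1,1), (1,3), (1,4), (2,1), (2,2), (3,1), (3,2)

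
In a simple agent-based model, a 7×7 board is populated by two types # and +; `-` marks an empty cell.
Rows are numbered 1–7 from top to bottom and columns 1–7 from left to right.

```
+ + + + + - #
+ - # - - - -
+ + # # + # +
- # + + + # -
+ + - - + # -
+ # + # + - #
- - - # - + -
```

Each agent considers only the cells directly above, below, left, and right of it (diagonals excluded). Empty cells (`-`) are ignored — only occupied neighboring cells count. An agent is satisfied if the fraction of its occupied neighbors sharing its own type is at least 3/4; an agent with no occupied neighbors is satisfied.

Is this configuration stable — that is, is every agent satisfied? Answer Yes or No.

Row 1: (1,1)+ 2/2 ✓ · (1,2)+ 2/2 ✓ · (1,3)+ 2/3 ✗ · (1,4)+ 2/2 ✓ · (1,5)+ 1/1 ✓ · (1,7)# 0/0 ✓
Row 2: (2,1)+ 2/2 ✓ · (2,3)# 1/2 ✗
Row 3: (3,1)+ 2/2 ✓ · (3,2)+ 1/3 ✗ · (3,3)# 2/4 ✗ · (3,4)# 1/3 ✗ · (3,5)+ 1/3 ✗ · (3,6)# 1/3 ✗ · (3,7)+ 0/1 ✗
Row 4: (4,2)# 0/3 ✗ · (4,3)+ 1/3 ✗ · (4,4)+ 2/3 ✗ · (4,5)+ 3/4 ✓ · (4,6)# 2/3 ✗
Row 5: (5,1)+ 2/2 ✓ · (5,2)+ 1/3 ✗ · (5,5)+ 2/3 ✗ · (5,6)# 1/2 ✗
Row 6: (6,1)+ 1/2 ✗ · (6,2)# 0/3 ✗ · (6,3)+ 0/2 ✗ · (6,4)# 1/3 ✗ · (6,5)+ 1/2 ✗ · (6,7)# 0/0 ✓
Row 7: (7,4)# 1/1 ✓ · (7,6)+ 0/0 ✓
For instance (1,3) has only 2/3 same-type neighbors, below 3/4.

No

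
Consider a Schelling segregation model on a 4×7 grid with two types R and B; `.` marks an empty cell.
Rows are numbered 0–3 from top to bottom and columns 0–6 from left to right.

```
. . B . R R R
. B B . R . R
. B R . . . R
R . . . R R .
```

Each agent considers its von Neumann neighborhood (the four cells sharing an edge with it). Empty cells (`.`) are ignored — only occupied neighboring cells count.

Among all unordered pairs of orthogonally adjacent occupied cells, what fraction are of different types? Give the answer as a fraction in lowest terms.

Scan each occupied cell's neighbors to the right and below so each pair is counted once.
Row 0: B(0,2)–B(1,2)= R(0,4)–R(0,5)= R(0,4)–R(1,4)= R(0,5)–R(0,6)= R(0,6)–R(1,6)=  → 0/5 unlike.
Row 1: B(1,1)–B(1,2)= B(1,1)–B(2,1)= B(1,2)–R(2,2)≠ R(1,6)–R(2,6)=  → 1/4 unlike.
Row 2: B(2,1)–R(2,2)≠  → 1/1 unlike.
Row 3: R(3,4)–R(3,5)=  → 0/1 unlike.
Total adjacent occupied pairs: 11; unlike-type pairs: 2.
2/11 is already in lowest terms.

2/11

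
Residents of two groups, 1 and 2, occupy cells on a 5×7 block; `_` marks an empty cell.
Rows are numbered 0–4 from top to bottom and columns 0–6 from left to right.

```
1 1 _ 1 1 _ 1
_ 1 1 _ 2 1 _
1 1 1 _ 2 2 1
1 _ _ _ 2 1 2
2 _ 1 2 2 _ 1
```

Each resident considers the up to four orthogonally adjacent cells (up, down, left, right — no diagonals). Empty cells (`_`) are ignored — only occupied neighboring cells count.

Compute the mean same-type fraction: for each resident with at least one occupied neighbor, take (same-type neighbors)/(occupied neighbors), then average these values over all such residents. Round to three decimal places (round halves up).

Row 0: (0,0)1 1/1 · (0,1)1 2/2 · (0,3)1 1/1 · (0,4)1 1/2 · (0,6)1 — no occupied neighbors
Row 1: (1,1)1 3/3 · (1,2)1 2/2 · (1,4)2 1/3 · (1,5)1 0/2
Row 2: (2,0)1 2/2 · (2,1)1 3/3 · (2,2)1 2/2 · (2,4)2 3/3 · (2,5)2 1/4 · (2,6)1 0/2
Row 3: (3,0)1 1/2 · (3,4)2 2/3 · (3,5)1 0/3 · (3,6)2 0/3
Row 4: (4,0)2 0/1 · (4,2)1 0/1 · (4,3)2 1/2 · (4,4)2 2/2 · (4,6)1 0/1
Sum over 23 residents: 1/1 + 2/2 + 1/1 + 1/2 + 3/3 + 2/2 + 1/3 + 0/2 + 2/2 + 3/3 + 2/2 + 3/3 + 1/4 + 0/2 + 1/2 + 2/3 + 0/3 + 0/3 + 0/1 + 0/1 + 1/2 + 2/2 + 0/1 = 51/4; mean = 51/4 ÷ 23 = 51/92 = 0.554347… → 0.554.

0.554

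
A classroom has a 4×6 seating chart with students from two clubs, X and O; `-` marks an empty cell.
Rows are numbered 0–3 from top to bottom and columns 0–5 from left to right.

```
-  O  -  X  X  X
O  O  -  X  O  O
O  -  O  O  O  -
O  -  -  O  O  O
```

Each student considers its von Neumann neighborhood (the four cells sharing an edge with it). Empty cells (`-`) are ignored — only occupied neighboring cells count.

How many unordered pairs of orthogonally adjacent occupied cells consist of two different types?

4

Scan each occupied cell's neighbors to the right and below so each pair is counted once.
Row 0: O(0,1)–O(1,1)= X(0,3)–X(0,4)= X(0,3)–X(1,3)= X(0,4)–X(0,5)= X(0,4)–O(1,4)≠ X(0,5)–O(1,5)≠  → 2/6 unlike.
Row 1: O(1,0)–O(1,1)= O(1,0)–O(2,0)= X(1,3)–O(1,4)≠ X(1,3)–O(2,3)≠ O(1,4)–O(1,5)= O(1,4)–O(2,4)=  → 2/6 unlike.
Row 2: O(2,0)–O(3,0)= O(2,2)–O(2,3)= O(2,3)–O(2,4)= O(2,3)–O(3,3)= O(2,4)–O(3,4)=  → 0/5 unlike.
Row 3: O(3,3)–O(3,4)= O(3,4)–O(3,5)=  → 0/2 unlike.
Total adjacent occupied pairs: 19; unlike-type pairs: 4.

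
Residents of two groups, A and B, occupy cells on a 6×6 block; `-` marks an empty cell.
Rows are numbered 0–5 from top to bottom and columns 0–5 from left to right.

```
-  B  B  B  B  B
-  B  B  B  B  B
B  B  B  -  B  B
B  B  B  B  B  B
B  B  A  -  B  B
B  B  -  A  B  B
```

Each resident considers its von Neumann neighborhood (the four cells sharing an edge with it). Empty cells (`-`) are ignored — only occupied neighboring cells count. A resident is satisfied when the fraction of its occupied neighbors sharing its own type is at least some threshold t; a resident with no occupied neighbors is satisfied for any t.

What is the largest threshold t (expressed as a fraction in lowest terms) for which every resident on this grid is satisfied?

0/1

Row 0: (0,1)B 2/2 · (0,2)B 3/3 · (0,3)B 3/3 · (0,4)B 3/3 · (0,5)B 2/2
Row 1: (1,1)B 3/3 · (1,2)B 4/4 · (1,3)B 3/3 · (1,4)B 4/4 · (1,5)B 3/3
Row 2: (2,0)B 2/2 · (2,1)B 4/4 · (2,2)B 3/3 · (2,4)B 3/3 · (2,5)B 3/3
Row 3: (3,0)B 3/3 · (3,1)B 4/4 · (3,2)B 3/4 · (3,3)B 2/2 · (3,4)B 4/4 · (3,5)B 3/3
Row 4: (4,0)B 3/3 · (4,1)B 3/4 · (4,2)A 0/2 · (4,4)B 3/3 · (4,5)B 3/3
Row 5: (5,0)B 2/2 · (5,1)B 2/2 · (5,3)A 0/1 · (5,4)B 2/3 · (5,5)B 2/2
The smallest same-type fraction is 0/2 at (4,2), which reduces to 0/1. Any threshold above that leaves this resident unsatisfied.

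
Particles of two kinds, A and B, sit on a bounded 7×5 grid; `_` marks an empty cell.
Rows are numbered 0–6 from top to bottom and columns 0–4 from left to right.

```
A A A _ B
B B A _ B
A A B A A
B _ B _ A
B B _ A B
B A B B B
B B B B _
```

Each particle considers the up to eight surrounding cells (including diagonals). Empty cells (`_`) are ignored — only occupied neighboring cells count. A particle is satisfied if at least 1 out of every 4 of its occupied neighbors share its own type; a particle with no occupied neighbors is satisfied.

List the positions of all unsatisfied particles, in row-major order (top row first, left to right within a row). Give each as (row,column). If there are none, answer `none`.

(0,0)A 1/3 ✓
(0,1)A 3/5 ✓
(0,2)A 2/3 ✓
(0,4)B 1/1 ✓
(1,0)B 1/5 ✗
(1,1)B 2/8 ✓
(1,2)A 4/6 ✓
(1,4)B 1/3 ✓
(2,0)A 1/4 ✓
(2,1)A 2/7 ✓
(2,2)B 2/5 ✓
(2,3)A 3/6 ✓
(2,4)A 2/3 ✓
(3,0)B 2/4 ✓
(3,2)B 2/5 ✓
(3,4)A 3/4 ✓
(4,0)B 3/4 ✓
(4,1)B 5/6 ✓
(4,3)A 1/6 ✗
(4,4)B 2/4 ✓
(5,0)B 4/5 ✓
(5,1)A 0/7 ✗
(5,2)B 5/7 ✓
(5,3)B 5/6 ✓
(5,4)B 3/4 ✓
(6,0)B 2/3 ✓
(6,1)B 4/5 ✓
(6,2)B 4/5 ✓
(6,3)B 4/4 ✓

(1,0), (4,3), (5,1)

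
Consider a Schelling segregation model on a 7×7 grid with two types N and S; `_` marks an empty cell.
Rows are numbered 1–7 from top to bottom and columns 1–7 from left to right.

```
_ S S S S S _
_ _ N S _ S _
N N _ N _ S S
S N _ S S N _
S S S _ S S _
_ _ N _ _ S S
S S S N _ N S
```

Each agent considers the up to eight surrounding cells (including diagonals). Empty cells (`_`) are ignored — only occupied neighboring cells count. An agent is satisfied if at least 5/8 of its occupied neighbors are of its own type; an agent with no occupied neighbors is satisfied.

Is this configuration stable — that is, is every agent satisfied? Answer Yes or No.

Row 1: (1,2)S 1/2 ✗ · (1,3)S 3/4 ✓ · (1,4)S 3/4 ✓ · (1,5)S 4/4 ✓ · (1,6)S 2/2 ✓
Row 2: (2,3)N 2/6 ✗ · (2,4)S 3/5 ✗ · (2,6)S 4/4 ✓
Row 3: (3,1)N 2/3 ✓ · (3,2)N 3/4 ✓ · (3,4)N 1/4 ✗ · (3,6)S 3/4 ✓ · (3,7)S 2/3 ✓
Row 4: (4,1)S 2/5 ✗ · (4,2)N 2/6 ✗ · (4,4)S 3/4 ✓ · (4,5)S 4/6 ✓ · (4,6)N 0/5 ✗
Row 5: (5,1)S 2/3 ✓ · (5,2)S 3/5 ✗ · (5,3)S 2/4 ✗ · (5,5)S 4/5 ✓ · (5,6)S 4/5 ✓
Row 6: (6,3)N 1/5 ✗ · (6,6)S 4/5 ✓ · (6,7)S 3/4 ✓
Row 7: (7,1)S 1/1 ✓ · (7,2)S 2/3 ✓ · (7,3)S 1/3 ✗ · (7,4)N 1/2 ✗ · (7,6)N 0/3 ✗ · (7,7)S 2/3 ✓
For instance (1,2) has only 1/2 same-type neighbors, below 5/8.

No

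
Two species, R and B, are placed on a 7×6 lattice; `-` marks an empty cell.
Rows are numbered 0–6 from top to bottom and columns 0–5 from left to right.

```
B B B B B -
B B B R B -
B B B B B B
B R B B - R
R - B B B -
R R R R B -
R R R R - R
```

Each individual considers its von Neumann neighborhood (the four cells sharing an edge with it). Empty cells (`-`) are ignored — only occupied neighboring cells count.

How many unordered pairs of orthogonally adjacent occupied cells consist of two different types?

Scan each occupied cell's neighbors to the right and below so each pair is counted once.
From row 0: 1 unlike of 9 pairs (running 1/9).
From row 1: 3 unlike of 9 pairs (running 4/18).
From row 2: 2 unlike of 10 pairs (running 6/28).
From row 3: 3 unlike of 6 pairs (running 9/34).
From row 4: 2 unlike of 6 pairs (running 11/40).
From row 5: 1 unlike of 8 pairs (running 12/48).
From row 6: 0 unlike of 3 pairs (running 12/51).
Total adjacent occupied pairs: 51; unlike-type pairs: 12.

12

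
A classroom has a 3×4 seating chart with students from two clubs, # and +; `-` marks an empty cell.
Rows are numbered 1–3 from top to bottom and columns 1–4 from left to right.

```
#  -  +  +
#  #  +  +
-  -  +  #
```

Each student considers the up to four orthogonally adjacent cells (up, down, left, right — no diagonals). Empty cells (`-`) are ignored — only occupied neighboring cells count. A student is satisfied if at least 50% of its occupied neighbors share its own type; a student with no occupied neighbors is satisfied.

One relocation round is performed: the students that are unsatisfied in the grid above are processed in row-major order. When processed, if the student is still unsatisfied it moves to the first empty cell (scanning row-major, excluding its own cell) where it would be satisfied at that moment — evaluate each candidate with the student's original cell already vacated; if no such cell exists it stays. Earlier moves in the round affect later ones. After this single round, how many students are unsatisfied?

Initially unsatisfied (in order): (3,4).
  (3,4) → (1,2).
Resulting grid:
# # + +
# # + +
- - + -
All satisfied now.

0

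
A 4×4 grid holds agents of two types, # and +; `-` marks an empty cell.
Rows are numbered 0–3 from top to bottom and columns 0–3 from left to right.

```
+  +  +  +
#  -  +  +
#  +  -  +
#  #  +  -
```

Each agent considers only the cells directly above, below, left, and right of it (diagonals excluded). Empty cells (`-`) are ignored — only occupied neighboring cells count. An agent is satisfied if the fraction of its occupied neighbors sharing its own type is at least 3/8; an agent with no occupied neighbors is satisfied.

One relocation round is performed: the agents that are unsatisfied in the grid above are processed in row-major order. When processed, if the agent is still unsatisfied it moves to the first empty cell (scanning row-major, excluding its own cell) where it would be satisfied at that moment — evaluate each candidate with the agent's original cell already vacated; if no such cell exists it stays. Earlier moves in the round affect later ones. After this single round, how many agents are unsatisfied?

1

Initially unsatisfied (in order): (2,1), (3,1), (3,2).
  (2,1) → (1,1).
  (3,1): now satisfied by earlier moves; stays.
  (3,2) → (2,2).
Resulting grid:
+ + + +
# + + +
# - + +
# # - -
Unsatisfied now: (1,0).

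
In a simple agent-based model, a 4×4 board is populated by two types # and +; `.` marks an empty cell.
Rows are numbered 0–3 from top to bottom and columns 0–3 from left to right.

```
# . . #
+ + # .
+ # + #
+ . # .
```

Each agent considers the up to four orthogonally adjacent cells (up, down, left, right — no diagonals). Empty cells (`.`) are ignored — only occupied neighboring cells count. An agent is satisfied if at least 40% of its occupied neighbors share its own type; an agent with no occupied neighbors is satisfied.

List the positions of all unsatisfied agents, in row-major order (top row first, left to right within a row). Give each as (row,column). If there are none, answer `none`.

Row 0: (0,0)# 0/1 not · (0,3)# 0/0 satisfied
Row 1: (1,0)+ 2/3 satisfied · (1,1)+ 1/3 not · (1,2)# 0/2 not
Row 2: (2,0)+ 2/3 satisfied · (2,1)# 0/3 not · (2,2)+ 0/4 not · (2,3)# 0/1 not
Row 3: (3,0)+ 1/1 satisfied · (3,2)# 0/1 not

(0,0), (1,1), (1,2), (2,1), (2,2), (2,3), (3,2)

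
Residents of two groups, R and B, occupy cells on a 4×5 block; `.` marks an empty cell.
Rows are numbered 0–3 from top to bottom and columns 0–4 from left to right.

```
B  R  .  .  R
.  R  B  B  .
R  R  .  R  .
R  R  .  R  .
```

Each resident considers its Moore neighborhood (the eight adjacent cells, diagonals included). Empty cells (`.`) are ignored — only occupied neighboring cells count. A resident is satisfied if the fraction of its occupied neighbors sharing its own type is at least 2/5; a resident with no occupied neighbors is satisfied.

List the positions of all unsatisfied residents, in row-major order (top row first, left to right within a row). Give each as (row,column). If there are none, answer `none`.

(0,0), (0,1), (0,4), (1,2), (1,3), (2,3)

(0,0)B 0/2 unhappy
(0,1)R 1/3 unhappy
(0,4)R 0/1 unhappy
(1,1)R 3/5 ok
(1,2)B 1/5 unhappy
(1,3)B 1/3 unhappy
(2,0)R 4/4 ok
(2,1)R 4/5 ok
(2,3)R 1/3 unhappy
(3,0)R 3/3 ok
(3,1)R 3/3 ok
(3,3)R 1/1 ok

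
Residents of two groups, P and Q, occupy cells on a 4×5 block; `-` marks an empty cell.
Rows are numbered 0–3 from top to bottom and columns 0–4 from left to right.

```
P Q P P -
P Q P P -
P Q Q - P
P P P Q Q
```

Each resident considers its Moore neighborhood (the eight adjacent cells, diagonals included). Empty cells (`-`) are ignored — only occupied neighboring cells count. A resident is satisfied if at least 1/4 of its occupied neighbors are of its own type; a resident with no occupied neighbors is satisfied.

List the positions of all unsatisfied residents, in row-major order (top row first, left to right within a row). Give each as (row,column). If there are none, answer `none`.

Row 0: (0,0)P 1/3 ✓ · (0,1)Q 1/5 ✗ · (0,2)P 3/5 ✓ · (0,3)P 3/3 ✓
Row 1: (1,0)P 2/5 ✓ · (1,1)Q 3/8 ✓ · (1,2)P 3/7 ✓ · (1,3)P 4/5 ✓
Row 2: (2,0)P 3/5 ✓ · (2,1)Q 2/8 ✓ · (2,2)Q 3/7 ✓ · (2,4)P 1/3 ✓
Row 3: (3,0)P 2/3 ✓ · (3,1)P 3/5 ✓ · (3,2)P 1/4 ✓ · (3,3)Q 2/4 ✓ · (3,4)Q 1/2 ✓

(0,1)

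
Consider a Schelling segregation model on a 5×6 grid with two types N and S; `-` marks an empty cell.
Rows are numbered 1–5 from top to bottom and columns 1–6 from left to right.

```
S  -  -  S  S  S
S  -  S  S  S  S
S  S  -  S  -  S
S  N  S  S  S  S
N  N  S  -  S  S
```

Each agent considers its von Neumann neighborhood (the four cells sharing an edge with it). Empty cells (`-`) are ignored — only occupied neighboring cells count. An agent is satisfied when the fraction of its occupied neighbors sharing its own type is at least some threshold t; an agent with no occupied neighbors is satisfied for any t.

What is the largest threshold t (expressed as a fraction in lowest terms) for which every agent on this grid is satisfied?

(1,1)S 1/1
(1,4)S 2/2
(1,5)S 3/3
(1,6)S 2/2
(2,1)S 2/2
(2,3)S 1/1
(2,4)S 4/4
(2,5)S 3/3
(2,6)S 3/3
(3,1)S 3/3
(3,2)S 1/2
(3,4)S 2/2
(3,6)S 2/2
(4,1)S 1/3
(4,2)N 1/4
(4,3)S 2/3
(4,4)S 3/3
(4,5)S 3/3
(4,6)S 3/3
(5,1)N 1/2
(5,2)N 2/3
(5,3)S 1/2
(5,5)S 2/2
(5,6)S 2/2
The smallest same-type fraction is 1/4 at (4,2), which reduces to 1/4. Any threshold above that leaves this agent unsatisfied.

1/4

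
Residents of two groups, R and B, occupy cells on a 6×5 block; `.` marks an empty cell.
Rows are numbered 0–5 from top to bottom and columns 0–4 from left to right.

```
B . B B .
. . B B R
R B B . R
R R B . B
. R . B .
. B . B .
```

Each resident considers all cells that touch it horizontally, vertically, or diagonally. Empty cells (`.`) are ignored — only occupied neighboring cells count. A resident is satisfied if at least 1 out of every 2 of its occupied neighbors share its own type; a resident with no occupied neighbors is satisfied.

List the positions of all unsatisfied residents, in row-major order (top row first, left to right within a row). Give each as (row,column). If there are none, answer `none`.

Row 0: (0,0)B 0/0 ok · (0,2)B 3/3 ok · (0,3)B 3/4 ok
Row 1: (1,2)B 5/5 ok · (1,3)B 4/6 ok · (1,4)R 1/3 unhappy
Row 2: (2,0)R 2/3 ok · (2,1)B 3/6 ok · (2,2)B 4/5 ok · (2,4)R 1/3 unhappy
Row 3: (3,0)R 3/4 ok · (3,1)R 3/6 ok · (3,2)B 3/5 ok · (3,4)B 1/2 ok
Row 4: (4,1)R 2/4 ok · (4,3)B 3/3 ok
Row 5: (5,1)B 0/1 unhappy · (5,3)B 1/1 ok

(1,4), (2,4), (5,1)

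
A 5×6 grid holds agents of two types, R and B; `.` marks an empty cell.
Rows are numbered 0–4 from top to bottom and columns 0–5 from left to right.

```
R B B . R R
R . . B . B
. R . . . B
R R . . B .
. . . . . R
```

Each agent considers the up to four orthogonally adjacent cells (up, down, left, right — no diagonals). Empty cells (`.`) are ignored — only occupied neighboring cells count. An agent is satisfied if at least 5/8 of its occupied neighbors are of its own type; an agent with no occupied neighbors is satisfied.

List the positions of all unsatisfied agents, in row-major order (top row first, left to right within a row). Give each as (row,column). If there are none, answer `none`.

(0,0)R 1/2 ✗
(0,1)B 1/2 ✗
(0,2)B 1/1 ✓
(0,4)R 1/1 ✓
(0,5)R 1/2 ✗
(1,0)R 1/1 ✓
(1,3)B 0/0 ✓
(1,5)B 1/2 ✗
(2,1)R 1/1 ✓
(2,5)B 1/1 ✓
(3,0)R 1/1 ✓
(3,1)R 2/2 ✓
(3,4)B 0/0 ✓
(4,5)R 0/0 ✓

(0,0), (0,1), (0,5), (1,5)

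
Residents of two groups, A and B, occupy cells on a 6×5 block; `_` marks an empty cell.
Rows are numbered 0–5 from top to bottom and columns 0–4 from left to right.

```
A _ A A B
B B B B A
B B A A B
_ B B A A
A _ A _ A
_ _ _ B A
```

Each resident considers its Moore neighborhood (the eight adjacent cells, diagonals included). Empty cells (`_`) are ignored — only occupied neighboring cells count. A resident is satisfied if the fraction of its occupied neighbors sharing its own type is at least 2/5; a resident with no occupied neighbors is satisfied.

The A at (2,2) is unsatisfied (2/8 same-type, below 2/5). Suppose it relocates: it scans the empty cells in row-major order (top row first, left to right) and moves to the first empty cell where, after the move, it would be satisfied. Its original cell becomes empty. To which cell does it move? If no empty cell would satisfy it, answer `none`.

Vacating (2,2). Empty cells in order:
  (0,1): 2/5 same-type → satisfied — stop here.

(0,1)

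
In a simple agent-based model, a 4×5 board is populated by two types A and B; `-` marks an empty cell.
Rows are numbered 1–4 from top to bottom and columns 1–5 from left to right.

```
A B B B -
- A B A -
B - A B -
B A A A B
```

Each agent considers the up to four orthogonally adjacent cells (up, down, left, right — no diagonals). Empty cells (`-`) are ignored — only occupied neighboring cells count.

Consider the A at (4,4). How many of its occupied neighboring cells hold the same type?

Occupied neighbors of (4,4): (3,4)=B, (4,3)=A, (4,5)=B.
Same type (A): 1 of 3.

1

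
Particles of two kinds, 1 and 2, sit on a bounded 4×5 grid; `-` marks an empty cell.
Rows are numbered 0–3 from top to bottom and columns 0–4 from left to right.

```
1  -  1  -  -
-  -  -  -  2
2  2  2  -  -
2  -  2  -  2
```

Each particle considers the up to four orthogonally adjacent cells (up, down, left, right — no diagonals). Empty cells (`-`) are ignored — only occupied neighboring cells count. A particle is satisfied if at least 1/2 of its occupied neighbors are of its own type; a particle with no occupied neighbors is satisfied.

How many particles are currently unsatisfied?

Row 0: (0,0)1 0/0 satisfied · (0,2)1 0/0 satisfied
Row 1: (1,4)2 0/0 satisfied
Row 2: (2,0)2 2/2 satisfied · (2,1)2 2/2 satisfied · (2,2)2 2/2 satisfied
Row 3: (3,0)2 1/1 satisfied · (3,2)2 1/1 satisfied · (3,4)2 0/0 satisfied
Every one meets the threshold.

0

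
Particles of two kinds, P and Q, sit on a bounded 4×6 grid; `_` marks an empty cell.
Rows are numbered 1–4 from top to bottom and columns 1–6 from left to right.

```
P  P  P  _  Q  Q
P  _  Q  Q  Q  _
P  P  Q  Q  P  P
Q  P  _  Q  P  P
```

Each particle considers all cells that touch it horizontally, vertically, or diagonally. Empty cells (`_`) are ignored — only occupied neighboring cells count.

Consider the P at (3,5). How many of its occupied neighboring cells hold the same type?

3

Occupied neighbors of (3,5): (2,4)=Q, (2,5)=Q, (3,4)=Q, (3,6)=P, (4,4)=Q, (4,5)=P, (4,6)=P.
Same type (P): 3 of 7.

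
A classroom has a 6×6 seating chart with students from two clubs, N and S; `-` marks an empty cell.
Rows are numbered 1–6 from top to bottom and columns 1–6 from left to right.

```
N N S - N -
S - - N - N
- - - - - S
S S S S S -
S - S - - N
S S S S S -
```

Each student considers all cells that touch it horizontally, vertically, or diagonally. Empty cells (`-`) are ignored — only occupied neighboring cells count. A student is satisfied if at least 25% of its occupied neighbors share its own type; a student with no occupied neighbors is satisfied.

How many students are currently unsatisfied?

3

(1,1)N 1/2 satisfied
(1,2)N 1/3 satisfied
(1,3)S 0/2 not
(1,5)N 2/2 satisfied
(2,1)S 0/2 not
(2,4)N 1/2 satisfied
(2,6)N 1/2 satisfied
(3,6)S 1/2 satisfied
(4,1)S 2/2 satisfied
(4,2)S 4/4 satisfied
(4,3)S 3/3 satisfied
(4,4)S 3/3 satisfied
(4,5)S 2/3 satisfied
(5,1)S 4/4 satisfied
(5,3)S 6/6 satisfied
(5,6)N 0/2 not
(6,1)S 2/2 satisfied
(6,2)S 4/4 satisfied
(6,3)S 3/3 satisfied
(6,4)S 3/3 satisfied
(6,5)S 1/2 satisfied
Unsatisfied: (1,3), (2,1), (5,6) — 3 in total.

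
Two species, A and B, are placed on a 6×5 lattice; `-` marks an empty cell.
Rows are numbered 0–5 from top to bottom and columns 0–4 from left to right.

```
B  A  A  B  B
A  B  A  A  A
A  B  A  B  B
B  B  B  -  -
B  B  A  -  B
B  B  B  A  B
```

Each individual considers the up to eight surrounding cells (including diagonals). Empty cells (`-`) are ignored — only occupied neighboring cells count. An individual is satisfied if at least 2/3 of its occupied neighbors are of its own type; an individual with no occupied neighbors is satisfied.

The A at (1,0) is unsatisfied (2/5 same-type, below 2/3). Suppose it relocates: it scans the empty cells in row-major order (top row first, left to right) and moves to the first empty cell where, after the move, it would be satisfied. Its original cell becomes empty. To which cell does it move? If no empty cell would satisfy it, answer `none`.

Vacating (1,0). Empty cells in order:
  (3,3): 2/6 same-type → still unsatisfied.
  (3,4): 0/3 same-type → still unsatisfied.
  (4,3): 2/6 same-type → still unsatisfied.

none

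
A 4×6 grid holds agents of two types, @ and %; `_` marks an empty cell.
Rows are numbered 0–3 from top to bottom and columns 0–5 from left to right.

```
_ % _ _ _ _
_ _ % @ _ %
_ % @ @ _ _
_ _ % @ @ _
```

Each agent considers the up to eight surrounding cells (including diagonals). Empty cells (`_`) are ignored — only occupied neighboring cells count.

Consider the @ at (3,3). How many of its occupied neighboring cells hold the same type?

3

Occupied neighbors of (3,3): (2,2)=@, (2,3)=@, (3,2)=%, (3,4)=@.
Same type (@): 3 of 4.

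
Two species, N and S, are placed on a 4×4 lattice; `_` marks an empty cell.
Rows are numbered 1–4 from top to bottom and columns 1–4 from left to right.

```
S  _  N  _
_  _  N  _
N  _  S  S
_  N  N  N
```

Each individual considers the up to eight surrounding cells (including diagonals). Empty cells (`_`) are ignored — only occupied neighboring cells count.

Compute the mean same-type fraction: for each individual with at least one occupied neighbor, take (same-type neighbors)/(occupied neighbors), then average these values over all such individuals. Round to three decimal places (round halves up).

Row 1: (1,1)S — no occupied neighbors · (1,3)N 1/1
Row 2: (2,3)N 1/3
Row 3: (3,1)N 1/1 · (3,3)S 1/5 · (3,4)S 1/4
Row 4: (4,2)N 2/3 · (4,3)N 2/4 · (4,4)N 1/3
Sum over 8 individuals: 1/1 + 1/3 + 1/1 + 1/5 + 1/4 + 2/3 + 2/4 + 1/3 = 257/60; mean = 257/60 ÷ 8 = 257/480 = 0.535416… → 0.535.

0.535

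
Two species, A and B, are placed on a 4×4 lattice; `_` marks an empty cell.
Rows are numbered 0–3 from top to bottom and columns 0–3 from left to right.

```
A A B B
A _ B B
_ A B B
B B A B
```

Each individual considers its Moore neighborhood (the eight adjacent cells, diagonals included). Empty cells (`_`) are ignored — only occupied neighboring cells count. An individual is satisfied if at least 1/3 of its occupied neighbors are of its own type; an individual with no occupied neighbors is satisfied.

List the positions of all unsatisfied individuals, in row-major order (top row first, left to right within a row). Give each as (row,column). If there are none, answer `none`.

(0,0)A 2/2 ok
(0,1)A 2/4 ok
(0,2)B 3/4 ok
(0,3)B 3/3 ok
(1,0)A 3/3 ok
(1,2)B 5/7 ok
(1,3)B 5/5 ok
(2,1)A 2/6 ok
(2,2)B 5/7 ok
(2,3)B 4/5 ok
(3,0)B 1/2 ok
(3,1)B 2/4 ok
(3,2)A 1/5 unhappy
(3,3)B 2/3 ok

(3,2)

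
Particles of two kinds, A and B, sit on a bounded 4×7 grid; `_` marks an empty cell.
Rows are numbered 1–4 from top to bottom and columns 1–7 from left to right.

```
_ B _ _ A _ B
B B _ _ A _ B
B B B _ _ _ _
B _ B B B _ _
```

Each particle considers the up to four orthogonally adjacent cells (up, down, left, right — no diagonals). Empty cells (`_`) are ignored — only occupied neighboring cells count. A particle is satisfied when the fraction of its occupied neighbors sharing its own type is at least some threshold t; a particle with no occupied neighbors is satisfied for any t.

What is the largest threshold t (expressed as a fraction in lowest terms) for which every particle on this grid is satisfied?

1/1

(1,2)B 1/1
(1,5)A 1/1
(1,7)B 1/1
(2,1)B 2/2
(2,2)B 3/3
(2,5)A 1/1
(2,7)B 1/1
(3,1)B 3/3
(3,2)B 3/3
(3,3)B 2/2
(4,1)B 1/1
(4,3)B 2/2
(4,4)B 2/2
(4,5)B 1/1
The smallest same-type fraction is 1/1 at (1,2), which reduces to 1/1. Any threshold above that leaves this particle unsatisfied.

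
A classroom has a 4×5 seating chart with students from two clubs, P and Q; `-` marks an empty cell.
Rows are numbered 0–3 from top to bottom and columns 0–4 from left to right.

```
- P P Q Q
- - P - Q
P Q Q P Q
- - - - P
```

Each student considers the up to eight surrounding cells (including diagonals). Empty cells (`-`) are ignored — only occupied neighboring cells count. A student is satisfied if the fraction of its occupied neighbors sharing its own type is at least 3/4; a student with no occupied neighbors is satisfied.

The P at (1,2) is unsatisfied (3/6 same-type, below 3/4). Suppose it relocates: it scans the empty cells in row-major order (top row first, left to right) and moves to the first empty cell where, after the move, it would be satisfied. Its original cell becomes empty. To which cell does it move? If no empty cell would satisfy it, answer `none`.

Vacating (1,2). Empty cells in order:
  (0,0): 1/1 same-type → satisfied — stop here.

(0,0)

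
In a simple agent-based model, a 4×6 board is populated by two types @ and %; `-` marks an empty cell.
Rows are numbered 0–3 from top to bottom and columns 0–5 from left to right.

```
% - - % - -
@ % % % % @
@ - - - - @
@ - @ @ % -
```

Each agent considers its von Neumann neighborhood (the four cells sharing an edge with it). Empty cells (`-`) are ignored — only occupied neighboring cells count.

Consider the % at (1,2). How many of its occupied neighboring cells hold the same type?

2

Occupied neighbors of (1,2): (1,1)=%, (1,3)=%.
Same type (%): 2 of 2.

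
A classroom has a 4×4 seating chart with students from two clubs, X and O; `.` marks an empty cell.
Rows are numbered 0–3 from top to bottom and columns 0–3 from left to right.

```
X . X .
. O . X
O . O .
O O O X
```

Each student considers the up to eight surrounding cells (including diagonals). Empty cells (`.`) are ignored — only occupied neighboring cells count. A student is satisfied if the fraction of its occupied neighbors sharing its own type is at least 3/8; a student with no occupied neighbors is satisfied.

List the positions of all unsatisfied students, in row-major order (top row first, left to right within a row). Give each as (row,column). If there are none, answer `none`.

(0,0), (3,3)

(0,0)X 0/1 not
(0,2)X 1/2 satisfied
(1,1)O 2/4 satisfied
(1,3)X 1/2 satisfied
(2,0)O 3/3 satisfied
(2,2)O 3/5 satisfied
(3,0)O 2/2 satisfied
(3,1)O 4/4 satisfied
(3,2)O 2/3 satisfied
(3,3)X 0/2 not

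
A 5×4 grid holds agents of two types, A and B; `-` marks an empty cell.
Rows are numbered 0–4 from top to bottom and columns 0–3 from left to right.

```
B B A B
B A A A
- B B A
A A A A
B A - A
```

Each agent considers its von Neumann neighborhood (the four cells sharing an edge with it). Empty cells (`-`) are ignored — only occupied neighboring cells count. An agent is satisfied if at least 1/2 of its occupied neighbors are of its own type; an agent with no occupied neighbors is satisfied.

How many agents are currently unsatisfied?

(0,0)B 2/2 ok
(0,1)B 1/3 unhappy
(0,2)A 1/3 unhappy
(0,3)B 0/2 unhappy
(1,0)B 1/2 ok
(1,1)A 1/4 unhappy
(1,2)A 3/4 ok
(1,3)A 2/3 ok
(2,1)B 1/3 unhappy
(2,2)B 1/4 unhappy
(2,3)A 2/3 ok
(3,0)A 1/2 ok
(3,1)A 3/4 ok
(3,2)A 2/3 ok
(3,3)A 3/3 ok
(4,0)B 0/2 unhappy
(4,1)A 1/2 ok
(4,3)A 1/1 ok
Unsatisfied: (0,1), (0,2), (0,3), (1,1), (2,1), (2,2), (4,0) — 7 in total.

7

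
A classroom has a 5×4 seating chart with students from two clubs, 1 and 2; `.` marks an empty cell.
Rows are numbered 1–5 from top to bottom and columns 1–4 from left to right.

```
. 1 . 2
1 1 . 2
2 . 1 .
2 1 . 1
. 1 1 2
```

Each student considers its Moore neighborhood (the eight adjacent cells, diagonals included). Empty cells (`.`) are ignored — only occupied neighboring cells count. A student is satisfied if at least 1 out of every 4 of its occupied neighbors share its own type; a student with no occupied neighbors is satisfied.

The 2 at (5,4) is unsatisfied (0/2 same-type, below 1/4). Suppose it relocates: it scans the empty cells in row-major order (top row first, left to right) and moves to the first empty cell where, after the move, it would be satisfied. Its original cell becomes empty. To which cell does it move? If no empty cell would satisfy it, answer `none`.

Vacating (5,4). Empty cells in order:
  (1,1): 0/3 same-type → still unsatisfied.
  (1,3): 2/4 same-type → satisfied — stop here.

(1,3)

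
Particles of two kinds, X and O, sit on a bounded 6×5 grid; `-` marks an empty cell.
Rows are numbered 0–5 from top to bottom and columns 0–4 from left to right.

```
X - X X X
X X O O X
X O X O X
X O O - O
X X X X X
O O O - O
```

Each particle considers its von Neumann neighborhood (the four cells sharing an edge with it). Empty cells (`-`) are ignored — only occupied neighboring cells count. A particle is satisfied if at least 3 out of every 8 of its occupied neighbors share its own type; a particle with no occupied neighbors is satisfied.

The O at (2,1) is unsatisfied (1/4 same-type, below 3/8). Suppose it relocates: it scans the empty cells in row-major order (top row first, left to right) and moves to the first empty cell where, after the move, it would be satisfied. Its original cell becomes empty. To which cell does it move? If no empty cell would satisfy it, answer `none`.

(3,3)

Vacating (2,1). Empty cells in order:
  (0,1): 0/3 same-type → still unsatisfied.
  (3,3): 3/4 same-type → satisfied — stop here.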